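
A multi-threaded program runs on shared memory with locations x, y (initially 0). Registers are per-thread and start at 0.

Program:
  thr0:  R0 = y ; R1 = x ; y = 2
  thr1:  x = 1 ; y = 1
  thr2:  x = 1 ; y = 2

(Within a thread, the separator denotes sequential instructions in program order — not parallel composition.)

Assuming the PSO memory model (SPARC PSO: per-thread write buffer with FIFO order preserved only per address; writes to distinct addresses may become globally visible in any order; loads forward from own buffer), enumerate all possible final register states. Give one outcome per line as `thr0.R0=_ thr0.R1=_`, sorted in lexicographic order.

outcome vector order: (thr0.R0,thr0.R1)
|PSO outcomes| = 6

thr0.R0=0 thr0.R1=0
thr0.R0=0 thr0.R1=1
thr0.R0=1 thr0.R1=0
thr0.R0=1 thr0.R1=1
thr0.R0=2 thr0.R1=0
thr0.R0=2 thr0.R1=1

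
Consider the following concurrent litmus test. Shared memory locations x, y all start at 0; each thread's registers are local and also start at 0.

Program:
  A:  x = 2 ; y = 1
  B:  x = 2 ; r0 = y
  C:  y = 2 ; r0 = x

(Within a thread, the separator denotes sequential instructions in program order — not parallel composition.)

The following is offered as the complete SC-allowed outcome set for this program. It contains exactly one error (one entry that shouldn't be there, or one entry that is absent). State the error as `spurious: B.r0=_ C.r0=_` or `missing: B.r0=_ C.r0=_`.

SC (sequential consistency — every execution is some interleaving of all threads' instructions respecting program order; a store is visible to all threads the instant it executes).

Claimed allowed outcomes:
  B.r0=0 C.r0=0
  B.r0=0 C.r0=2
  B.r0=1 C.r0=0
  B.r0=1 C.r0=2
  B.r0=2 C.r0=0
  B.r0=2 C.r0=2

outcome vector order: (B.r0,C.r0)
SC: 5 outcomes — {<0 2>; <1 0>; <1 2>; <2 0>; <2 2>}
claimed∖SC = {<0 0>}

spurious: B.r0=0 C.r0=0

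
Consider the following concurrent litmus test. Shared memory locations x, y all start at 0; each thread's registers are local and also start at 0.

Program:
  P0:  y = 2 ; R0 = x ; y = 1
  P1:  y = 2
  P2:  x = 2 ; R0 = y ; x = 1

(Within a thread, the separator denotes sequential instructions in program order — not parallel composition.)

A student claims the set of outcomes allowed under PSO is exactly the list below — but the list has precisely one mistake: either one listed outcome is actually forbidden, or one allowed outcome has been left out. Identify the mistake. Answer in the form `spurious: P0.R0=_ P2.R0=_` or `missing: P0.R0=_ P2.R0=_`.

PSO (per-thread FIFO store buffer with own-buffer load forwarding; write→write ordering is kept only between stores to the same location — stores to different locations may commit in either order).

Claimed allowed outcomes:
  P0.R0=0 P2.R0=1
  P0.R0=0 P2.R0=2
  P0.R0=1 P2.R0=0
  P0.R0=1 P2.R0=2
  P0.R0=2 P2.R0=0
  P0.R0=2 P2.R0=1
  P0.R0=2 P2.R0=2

missing: P0.R0=0 P2.R0=0

outcome vector order: (P0.R0,P2.R0)
under PSO → 0/0 0/1 0/2 1/0 1/2 2/0 2/1 2/2
PSO∖claimed = {0/0}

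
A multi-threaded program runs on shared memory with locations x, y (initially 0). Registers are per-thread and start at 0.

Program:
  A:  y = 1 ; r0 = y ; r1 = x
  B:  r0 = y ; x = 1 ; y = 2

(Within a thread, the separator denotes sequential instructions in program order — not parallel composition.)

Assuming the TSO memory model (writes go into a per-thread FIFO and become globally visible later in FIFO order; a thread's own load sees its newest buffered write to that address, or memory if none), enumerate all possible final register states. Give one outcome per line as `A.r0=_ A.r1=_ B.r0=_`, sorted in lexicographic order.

outcome vector order: (A.r0,A.r1,B.r0)
|TSO outcomes| = 6

A.r0=1 A.r1=0 B.r0=0
A.r0=1 A.r1=0 B.r0=1
A.r0=1 A.r1=1 B.r0=0
A.r0=1 A.r1=1 B.r0=1
A.r0=2 A.r1=1 B.r0=0
A.r0=2 A.r1=1 B.r0=1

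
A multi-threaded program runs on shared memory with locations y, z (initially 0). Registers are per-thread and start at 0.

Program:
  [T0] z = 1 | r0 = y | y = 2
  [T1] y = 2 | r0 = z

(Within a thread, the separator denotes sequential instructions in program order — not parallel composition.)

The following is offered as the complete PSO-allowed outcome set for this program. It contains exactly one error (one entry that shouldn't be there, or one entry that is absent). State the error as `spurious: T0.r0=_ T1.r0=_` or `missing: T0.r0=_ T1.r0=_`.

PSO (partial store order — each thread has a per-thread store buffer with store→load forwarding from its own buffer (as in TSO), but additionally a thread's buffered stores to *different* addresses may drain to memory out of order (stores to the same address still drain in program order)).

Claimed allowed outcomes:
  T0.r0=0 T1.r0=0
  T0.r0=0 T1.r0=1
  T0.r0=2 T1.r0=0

outcome vector order: (T0.r0,T1.r0)
[PSO] allowed = {(0,0), (0,1), (2,0), (2,1)}
PSO∖claimed = {(2,1)}

missing: T0.r0=2 T1.r0=1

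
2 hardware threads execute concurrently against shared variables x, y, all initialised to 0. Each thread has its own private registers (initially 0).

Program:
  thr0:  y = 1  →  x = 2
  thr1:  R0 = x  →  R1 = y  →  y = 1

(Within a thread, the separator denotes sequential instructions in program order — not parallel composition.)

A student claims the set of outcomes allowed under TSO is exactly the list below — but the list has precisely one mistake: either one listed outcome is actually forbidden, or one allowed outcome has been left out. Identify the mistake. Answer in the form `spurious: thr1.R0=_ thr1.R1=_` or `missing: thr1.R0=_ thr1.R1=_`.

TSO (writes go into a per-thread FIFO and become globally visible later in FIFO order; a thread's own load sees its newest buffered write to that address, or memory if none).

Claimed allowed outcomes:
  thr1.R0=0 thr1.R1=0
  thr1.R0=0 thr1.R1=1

outcome vector order: (thr1.R0,thr1.R1)
[TSO] allowed = {(0,0) (0,1) (2,1)}
TSO∖claimed = {(2,1)}

missing: thr1.R0=2 thr1.R1=1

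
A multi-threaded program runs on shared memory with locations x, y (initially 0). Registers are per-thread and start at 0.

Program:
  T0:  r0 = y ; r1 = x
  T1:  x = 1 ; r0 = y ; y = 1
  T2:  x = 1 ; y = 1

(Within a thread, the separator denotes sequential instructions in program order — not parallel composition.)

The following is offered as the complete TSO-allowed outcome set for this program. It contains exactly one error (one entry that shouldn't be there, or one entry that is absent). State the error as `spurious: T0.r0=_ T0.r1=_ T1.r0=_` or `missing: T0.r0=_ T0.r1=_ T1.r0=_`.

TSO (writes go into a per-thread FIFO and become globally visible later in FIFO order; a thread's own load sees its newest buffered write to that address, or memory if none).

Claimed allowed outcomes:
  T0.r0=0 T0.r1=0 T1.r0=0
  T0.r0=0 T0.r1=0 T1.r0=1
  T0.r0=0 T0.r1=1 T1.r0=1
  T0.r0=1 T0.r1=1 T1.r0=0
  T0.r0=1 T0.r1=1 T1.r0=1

outcome vector order: (T0.r0,T0.r1,T1.r0)
[TSO] allowed = {(0,0,0) (0,0,1) (0,1,0) (0,1,1) (1,1,0) (1,1,1)}
TSO∖claimed = {(0,1,0)}

missing: T0.r0=0 T0.r1=1 T1.r0=0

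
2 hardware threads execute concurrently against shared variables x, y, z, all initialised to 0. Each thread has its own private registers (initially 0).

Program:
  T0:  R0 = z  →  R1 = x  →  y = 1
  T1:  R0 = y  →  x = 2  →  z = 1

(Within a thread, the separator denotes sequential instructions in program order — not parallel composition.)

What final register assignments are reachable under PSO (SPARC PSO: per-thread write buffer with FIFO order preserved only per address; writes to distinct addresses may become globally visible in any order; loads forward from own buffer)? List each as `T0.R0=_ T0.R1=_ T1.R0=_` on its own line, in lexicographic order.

outcome vector order: (T0.R0,T0.R1,T1.R0)
|PSO outcomes| = 5

T0.R0=0 T0.R1=0 T1.R0=0
T0.R0=0 T0.R1=0 T1.R0=1
T0.R0=0 T0.R1=2 T1.R0=0
T0.R0=1 T0.R1=0 T1.R0=0
T0.R0=1 T0.R1=2 T1.R0=0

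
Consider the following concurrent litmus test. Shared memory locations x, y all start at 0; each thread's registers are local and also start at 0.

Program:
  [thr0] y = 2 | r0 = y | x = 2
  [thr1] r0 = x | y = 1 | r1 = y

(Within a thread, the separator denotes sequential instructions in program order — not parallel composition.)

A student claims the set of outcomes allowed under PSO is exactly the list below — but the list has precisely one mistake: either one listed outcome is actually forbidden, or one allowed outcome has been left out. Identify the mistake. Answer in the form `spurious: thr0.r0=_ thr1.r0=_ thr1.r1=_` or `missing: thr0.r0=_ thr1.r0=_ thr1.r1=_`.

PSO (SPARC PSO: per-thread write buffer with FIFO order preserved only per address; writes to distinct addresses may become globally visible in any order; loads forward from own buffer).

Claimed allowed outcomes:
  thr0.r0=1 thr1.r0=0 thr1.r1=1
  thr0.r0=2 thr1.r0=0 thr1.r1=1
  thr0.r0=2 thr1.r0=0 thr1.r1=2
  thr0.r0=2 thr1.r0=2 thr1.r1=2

missing: thr0.r0=2 thr1.r0=2 thr1.r1=1

outcome vector order: (thr0.r0,thr1.r0,thr1.r1)
PSO: 5 outcomes — {101; 201; 202; 221; 222}
PSO∖claimed = {221}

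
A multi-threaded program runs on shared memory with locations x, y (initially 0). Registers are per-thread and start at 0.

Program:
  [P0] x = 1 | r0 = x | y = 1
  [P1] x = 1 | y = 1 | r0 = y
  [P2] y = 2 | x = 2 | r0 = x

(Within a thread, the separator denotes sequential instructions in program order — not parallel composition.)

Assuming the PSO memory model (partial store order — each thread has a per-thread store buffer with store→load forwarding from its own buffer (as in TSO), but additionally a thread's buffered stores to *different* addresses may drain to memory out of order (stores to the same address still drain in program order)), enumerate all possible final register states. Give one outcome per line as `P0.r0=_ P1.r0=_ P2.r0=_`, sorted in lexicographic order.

P0.r0=1 P1.r0=1 P2.r0=1
P0.r0=1 P1.r0=1 P2.r0=2
P0.r0=1 P1.r0=2 P2.r0=1
P0.r0=1 P1.r0=2 P2.r0=2
P0.r0=2 P1.r0=1 P2.r0=1
P0.r0=2 P1.r0=1 P2.r0=2
P0.r0=2 P1.r0=2 P2.r0=1
P0.r0=2 P1.r0=2 P2.r0=2

outcome vector order: (P0.r0,P1.r0,P2.r0)
|PSO outcomes| = 8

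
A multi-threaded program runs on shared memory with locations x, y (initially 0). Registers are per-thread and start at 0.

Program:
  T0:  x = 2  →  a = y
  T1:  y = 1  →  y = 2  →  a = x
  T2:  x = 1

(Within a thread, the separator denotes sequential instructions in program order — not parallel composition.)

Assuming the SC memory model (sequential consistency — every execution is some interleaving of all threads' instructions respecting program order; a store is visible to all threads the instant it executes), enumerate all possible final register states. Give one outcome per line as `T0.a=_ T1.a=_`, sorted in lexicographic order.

T0.a=0 T1.a=1
T0.a=0 T1.a=2
T0.a=1 T1.a=1
T0.a=1 T1.a=2
T0.a=2 T1.a=0
T0.a=2 T1.a=1
T0.a=2 T1.a=2

outcome vector order: (T0.a,T1.a)
|SC outcomes| = 7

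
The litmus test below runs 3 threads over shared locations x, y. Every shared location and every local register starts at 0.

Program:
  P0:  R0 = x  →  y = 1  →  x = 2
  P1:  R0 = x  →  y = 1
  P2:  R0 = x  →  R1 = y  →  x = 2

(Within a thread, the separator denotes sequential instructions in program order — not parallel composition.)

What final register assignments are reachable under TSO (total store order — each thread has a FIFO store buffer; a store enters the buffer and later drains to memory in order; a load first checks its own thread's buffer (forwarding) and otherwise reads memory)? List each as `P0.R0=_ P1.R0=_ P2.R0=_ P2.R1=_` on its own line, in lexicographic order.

P0.R0=0 P1.R0=0 P2.R0=0 P2.R1=0
P0.R0=0 P1.R0=0 P2.R0=0 P2.R1=1
P0.R0=0 P1.R0=0 P2.R0=2 P2.R1=1
P0.R0=0 P1.R0=2 P2.R0=0 P2.R1=0
P0.R0=0 P1.R0=2 P2.R0=0 P2.R1=1
P0.R0=0 P1.R0=2 P2.R0=2 P2.R1=1
P0.R0=2 P1.R0=0 P2.R0=0 P2.R1=0
P0.R0=2 P1.R0=0 P2.R0=0 P2.R1=1
P0.R0=2 P1.R0=2 P2.R0=0 P2.R1=0

outcome vector order: (P0.R0,P1.R0,P2.R0,P2.R1)
|TSO outcomes| = 9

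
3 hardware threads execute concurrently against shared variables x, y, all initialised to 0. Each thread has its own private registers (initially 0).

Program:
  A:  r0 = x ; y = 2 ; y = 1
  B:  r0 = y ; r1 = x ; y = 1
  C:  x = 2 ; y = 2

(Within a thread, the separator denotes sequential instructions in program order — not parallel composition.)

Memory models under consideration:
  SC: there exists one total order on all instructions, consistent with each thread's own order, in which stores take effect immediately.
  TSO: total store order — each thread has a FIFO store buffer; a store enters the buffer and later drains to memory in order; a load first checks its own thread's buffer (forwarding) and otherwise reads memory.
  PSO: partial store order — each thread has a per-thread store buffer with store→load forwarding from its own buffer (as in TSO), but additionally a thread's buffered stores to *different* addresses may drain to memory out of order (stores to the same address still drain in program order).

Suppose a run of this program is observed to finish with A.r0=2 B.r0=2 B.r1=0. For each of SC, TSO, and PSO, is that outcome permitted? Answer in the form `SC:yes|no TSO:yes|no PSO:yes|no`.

SC:no TSO:no PSO:yes

outcome vector order: (A.r0,B.r0,B.r1)
under SC → (0,0,0), (0,0,2), (0,1,0), (0,1,2), (0,2,0), (0,2,2), (2,0,0), (2,0,2), (2,1,2), (2,2,2)
under TSO → (0,0,0), (0,0,2), (0,1,0), (0,1,2), (0,2,0), (0,2,2), (2,0,0), (2,0,2), (2,1,2), (2,2,2)
under PSO → (0,0,0), (0,0,2), (0,1,0), (0,1,2), (0,2,0), (0,2,2), (2,0,0), (2,0,2), (2,1,2), (2,2,0), (2,2,2)
target (2,2,0) ∈ {PSO}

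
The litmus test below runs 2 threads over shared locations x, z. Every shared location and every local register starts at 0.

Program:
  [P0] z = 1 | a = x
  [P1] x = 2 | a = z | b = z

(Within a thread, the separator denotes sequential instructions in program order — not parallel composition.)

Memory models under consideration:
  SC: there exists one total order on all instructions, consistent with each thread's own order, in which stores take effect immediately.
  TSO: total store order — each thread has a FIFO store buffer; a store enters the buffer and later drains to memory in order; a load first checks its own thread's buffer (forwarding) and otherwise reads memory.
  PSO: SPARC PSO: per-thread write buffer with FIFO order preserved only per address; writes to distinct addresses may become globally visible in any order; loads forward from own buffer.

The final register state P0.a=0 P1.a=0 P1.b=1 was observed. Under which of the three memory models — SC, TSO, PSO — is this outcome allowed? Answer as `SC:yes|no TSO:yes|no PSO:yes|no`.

SC:no TSO:yes PSO:yes

outcome vector order: (P0.a,P1.a,P1.b)
under SC → (0,1,1); (2,0,0); (2,0,1); (2,1,1)
under TSO → (0,0,0); (0,0,1); (0,1,1); (2,0,0); (2,0,1); (2,1,1)
under PSO → (0,0,0); (0,0,1); (0,1,1); (2,0,0); (2,0,1); (2,1,1)
target (0,0,1) ∈ {TSO,PSO}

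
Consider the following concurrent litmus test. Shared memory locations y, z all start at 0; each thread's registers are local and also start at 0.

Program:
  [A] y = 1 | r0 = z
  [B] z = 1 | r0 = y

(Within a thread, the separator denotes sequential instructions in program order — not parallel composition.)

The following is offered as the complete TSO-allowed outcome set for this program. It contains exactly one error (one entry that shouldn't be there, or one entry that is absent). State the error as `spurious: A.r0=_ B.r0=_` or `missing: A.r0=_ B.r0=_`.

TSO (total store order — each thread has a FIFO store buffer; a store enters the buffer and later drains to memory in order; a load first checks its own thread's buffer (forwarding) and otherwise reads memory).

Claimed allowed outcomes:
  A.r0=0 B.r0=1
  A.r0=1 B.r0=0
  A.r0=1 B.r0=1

missing: A.r0=0 B.r0=0

outcome vector order: (A.r0,B.r0)
[TSO] allowed = {(0,0); (0,1); (1,0); (1,1)}
TSO∖claimed = {(0,0)}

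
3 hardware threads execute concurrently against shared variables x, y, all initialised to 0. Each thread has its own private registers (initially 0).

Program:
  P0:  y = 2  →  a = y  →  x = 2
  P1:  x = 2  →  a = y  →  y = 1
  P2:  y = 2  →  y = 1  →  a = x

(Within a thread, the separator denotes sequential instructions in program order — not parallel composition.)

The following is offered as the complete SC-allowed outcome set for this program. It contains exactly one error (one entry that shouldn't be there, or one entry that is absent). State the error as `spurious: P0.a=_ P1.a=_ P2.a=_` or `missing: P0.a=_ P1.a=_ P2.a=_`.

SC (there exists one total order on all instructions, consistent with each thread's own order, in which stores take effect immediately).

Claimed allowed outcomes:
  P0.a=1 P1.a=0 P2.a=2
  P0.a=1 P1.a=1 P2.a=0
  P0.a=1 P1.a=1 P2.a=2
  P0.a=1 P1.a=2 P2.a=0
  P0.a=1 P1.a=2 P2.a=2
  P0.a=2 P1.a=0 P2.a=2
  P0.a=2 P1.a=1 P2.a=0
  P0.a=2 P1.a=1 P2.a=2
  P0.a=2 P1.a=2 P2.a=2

outcome vector order: (P0.a,P1.a,P2.a)
under SC → 1/0/2, 1/1/0, 1/1/2, 1/2/0, 1/2/2, 2/0/2, 2/1/0, 2/1/2, 2/2/0, 2/2/2
SC∖claimed = {2/2/0}

missing: P0.a=2 P1.a=2 P2.a=0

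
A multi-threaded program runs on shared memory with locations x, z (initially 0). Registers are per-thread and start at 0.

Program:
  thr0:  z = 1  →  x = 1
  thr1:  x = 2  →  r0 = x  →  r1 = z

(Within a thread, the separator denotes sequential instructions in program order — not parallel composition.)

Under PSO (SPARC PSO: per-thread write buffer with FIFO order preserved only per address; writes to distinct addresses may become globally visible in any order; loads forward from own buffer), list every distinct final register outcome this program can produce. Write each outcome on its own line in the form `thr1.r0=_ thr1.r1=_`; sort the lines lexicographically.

outcome vector order: (thr1.r0,thr1.r1)
|PSO outcomes| = 4

thr1.r0=1 thr1.r1=0
thr1.r0=1 thr1.r1=1
thr1.r0=2 thr1.r1=0
thr1.r0=2 thr1.r1=1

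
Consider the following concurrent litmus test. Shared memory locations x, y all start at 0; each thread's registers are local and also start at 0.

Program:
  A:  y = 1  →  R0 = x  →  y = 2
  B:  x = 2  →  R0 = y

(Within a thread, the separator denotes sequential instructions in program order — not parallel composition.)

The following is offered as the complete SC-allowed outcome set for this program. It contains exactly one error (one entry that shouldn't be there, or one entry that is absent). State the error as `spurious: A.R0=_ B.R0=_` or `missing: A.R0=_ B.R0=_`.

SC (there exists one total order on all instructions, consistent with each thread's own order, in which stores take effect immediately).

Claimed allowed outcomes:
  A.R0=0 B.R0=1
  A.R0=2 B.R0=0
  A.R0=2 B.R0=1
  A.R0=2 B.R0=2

missing: A.R0=0 B.R0=2

outcome vector order: (A.R0,B.R0)
[SC] allowed = {(0,1) (0,2) (2,0) (2,1) (2,2)}
SC∖claimed = {(0,2)}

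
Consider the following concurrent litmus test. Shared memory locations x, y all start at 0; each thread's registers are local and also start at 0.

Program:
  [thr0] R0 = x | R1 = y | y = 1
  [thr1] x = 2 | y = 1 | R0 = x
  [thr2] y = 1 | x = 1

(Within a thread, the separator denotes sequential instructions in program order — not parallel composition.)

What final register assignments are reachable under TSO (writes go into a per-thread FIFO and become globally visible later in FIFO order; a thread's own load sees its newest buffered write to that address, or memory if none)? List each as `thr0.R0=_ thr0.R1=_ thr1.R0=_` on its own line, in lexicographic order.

outcome vector order: (thr0.R0,thr0.R1,thr1.R0)
|TSO outcomes| = 10

thr0.R0=0 thr0.R1=0 thr1.R0=1
thr0.R0=0 thr0.R1=0 thr1.R0=2
thr0.R0=0 thr0.R1=1 thr1.R0=1
thr0.R0=0 thr0.R1=1 thr1.R0=2
thr0.R0=1 thr0.R1=1 thr1.R0=1
thr0.R0=1 thr0.R1=1 thr1.R0=2
thr0.R0=2 thr0.R1=0 thr1.R0=1
thr0.R0=2 thr0.R1=0 thr1.R0=2
thr0.R0=2 thr0.R1=1 thr1.R0=1
thr0.R0=2 thr0.R1=1 thr1.R0=2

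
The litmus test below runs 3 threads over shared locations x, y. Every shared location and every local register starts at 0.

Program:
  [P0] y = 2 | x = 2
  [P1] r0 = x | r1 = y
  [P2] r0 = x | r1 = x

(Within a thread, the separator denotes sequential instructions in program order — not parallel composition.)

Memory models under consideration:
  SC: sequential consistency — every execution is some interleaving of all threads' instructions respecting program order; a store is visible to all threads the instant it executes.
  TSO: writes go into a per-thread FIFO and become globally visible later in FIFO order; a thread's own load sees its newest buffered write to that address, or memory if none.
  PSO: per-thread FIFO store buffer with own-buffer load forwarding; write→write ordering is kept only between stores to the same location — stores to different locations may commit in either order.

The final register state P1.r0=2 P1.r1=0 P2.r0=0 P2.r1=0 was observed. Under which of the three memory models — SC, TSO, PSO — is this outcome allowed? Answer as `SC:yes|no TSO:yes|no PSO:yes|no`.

outcome vector order: (P1.r0,P1.r1,P2.r0,P2.r1)
SC: 9 outcomes — {<0 0 0 0> <0 0 0 2> <0 0 2 2> <0 2 0 0> <0 2 0 2> <0 2 2 2> <2 2 0 0> <2 2 0 2> <2 2 2 2>}
TSO: 9 outcomes — {<0 0 0 0> <0 0 0 2> <0 0 2 2> <0 2 0 0> <0 2 0 2> <0 2 2 2> <2 2 0 0> <2 2 0 2> <2 2 2 2>}
PSO: 12 outcomes — {<0 0 0 0> <0 0 0 2> <0 0 2 2> <0 2 0 0> <0 2 0 2> <0 2 2 2> <2 0 0 0> <2 0 0 2> <2 0 2 2> <2 2 0 0> <2 2 0 2> <2 2 2 2>}
target <2 0 0 0> ∈ {PSO}

SC:no TSO:no PSO:yes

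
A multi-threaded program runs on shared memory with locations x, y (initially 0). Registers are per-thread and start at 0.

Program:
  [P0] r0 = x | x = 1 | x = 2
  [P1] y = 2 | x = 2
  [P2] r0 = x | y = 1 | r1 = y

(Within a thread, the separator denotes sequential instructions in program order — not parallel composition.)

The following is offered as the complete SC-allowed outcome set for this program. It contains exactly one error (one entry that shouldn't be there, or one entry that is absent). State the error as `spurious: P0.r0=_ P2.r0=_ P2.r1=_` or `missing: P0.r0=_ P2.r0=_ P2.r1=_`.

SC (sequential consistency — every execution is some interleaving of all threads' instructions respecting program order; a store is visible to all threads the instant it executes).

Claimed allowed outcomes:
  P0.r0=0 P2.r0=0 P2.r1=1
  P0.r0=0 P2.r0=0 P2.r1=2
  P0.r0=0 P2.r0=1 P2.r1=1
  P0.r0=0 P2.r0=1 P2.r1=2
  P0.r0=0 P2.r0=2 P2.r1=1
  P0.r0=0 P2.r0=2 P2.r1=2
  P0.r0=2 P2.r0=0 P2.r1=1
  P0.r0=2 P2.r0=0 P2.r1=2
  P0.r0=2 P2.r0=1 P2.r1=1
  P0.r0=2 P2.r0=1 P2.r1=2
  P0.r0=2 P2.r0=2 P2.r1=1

spurious: P0.r0=2 P2.r0=1 P2.r1=2

outcome vector order: (P0.r0,P2.r0,P2.r1)
SC (10): 001 002 011 012 021 022 201 202 211 221
claimed∖SC = {212}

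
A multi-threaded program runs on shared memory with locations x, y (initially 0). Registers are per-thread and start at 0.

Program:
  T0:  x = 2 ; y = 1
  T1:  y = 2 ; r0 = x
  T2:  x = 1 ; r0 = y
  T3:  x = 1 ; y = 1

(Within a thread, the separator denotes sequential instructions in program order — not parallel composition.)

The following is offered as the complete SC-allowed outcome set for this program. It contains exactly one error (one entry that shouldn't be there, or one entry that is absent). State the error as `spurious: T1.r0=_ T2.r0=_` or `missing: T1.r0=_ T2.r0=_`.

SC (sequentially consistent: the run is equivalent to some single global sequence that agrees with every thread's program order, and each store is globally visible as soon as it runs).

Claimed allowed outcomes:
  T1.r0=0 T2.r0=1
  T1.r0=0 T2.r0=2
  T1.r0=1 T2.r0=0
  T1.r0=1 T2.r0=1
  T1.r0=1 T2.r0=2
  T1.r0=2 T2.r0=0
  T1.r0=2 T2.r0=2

outcome vector order: (T1.r0,T2.r0)
SC (8): 01; 02; 10; 11; 12; 20; 21; 22
SC∖claimed = {21}

missing: T1.r0=2 T2.r0=1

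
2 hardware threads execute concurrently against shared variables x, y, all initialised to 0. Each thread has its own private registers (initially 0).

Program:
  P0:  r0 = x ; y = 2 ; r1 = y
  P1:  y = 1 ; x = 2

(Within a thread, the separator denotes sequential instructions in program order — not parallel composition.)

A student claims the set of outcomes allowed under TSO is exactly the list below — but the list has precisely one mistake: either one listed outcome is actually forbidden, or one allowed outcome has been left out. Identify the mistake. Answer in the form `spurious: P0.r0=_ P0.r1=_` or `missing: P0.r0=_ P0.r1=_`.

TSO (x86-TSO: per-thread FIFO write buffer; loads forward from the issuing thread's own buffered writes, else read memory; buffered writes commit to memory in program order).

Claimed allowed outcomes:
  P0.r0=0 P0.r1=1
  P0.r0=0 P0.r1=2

missing: P0.r0=2 P0.r1=2

outcome vector order: (P0.r0,P0.r1)
under TSO → 01, 02, 22
TSO∖claimed = {22}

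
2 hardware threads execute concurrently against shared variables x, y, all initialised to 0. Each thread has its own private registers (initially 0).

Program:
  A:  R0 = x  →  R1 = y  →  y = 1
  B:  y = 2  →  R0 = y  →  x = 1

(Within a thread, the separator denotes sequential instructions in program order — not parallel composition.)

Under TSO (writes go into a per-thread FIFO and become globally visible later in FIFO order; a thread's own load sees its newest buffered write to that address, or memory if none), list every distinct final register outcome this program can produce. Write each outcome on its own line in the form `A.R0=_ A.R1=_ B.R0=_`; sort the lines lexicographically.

A.R0=0 A.R1=0 B.R0=1
A.R0=0 A.R1=0 B.R0=2
A.R0=0 A.R1=2 B.R0=1
A.R0=0 A.R1=2 B.R0=2
A.R0=1 A.R1=2 B.R0=2

outcome vector order: (A.R0,A.R1,B.R0)
|TSO outcomes| = 5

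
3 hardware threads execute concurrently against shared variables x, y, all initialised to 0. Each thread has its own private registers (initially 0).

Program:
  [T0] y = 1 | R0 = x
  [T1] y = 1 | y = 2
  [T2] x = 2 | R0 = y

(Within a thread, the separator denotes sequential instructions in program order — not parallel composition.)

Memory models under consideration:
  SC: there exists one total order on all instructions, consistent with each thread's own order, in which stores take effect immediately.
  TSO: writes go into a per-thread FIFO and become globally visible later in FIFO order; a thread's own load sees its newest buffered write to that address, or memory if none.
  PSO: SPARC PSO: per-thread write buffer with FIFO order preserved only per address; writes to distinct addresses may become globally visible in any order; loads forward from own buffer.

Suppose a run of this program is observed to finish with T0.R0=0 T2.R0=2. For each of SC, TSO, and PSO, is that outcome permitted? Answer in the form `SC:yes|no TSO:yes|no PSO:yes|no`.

outcome vector order: (T0.R0,T2.R0)
SC (5): <0 1>; <0 2>; <2 0>; <2 1>; <2 2>
TSO (6): <0 0>; <0 1>; <0 2>; <2 0>; <2 1>; <2 2>
PSO (6): <0 0>; <0 1>; <0 2>; <2 0>; <2 1>; <2 2>
target <0 2> ∈ {SC,TSO,PSO}

SC:yes TSO:yes PSO:yes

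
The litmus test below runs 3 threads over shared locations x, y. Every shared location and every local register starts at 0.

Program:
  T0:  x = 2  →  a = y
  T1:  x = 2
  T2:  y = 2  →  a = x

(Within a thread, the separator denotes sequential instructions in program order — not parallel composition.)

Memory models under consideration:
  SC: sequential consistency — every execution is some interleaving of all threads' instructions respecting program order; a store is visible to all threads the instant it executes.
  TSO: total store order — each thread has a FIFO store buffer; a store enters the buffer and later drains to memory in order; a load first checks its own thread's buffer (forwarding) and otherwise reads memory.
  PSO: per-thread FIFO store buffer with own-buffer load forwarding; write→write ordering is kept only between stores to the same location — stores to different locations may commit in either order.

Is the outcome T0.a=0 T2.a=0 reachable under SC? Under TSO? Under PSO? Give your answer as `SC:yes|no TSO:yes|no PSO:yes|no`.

outcome vector order: (T0.a,T2.a)
under SC → 02; 20; 22
under TSO → 00; 02; 20; 22
under PSO → 00; 02; 20; 22
target 00 ∈ {TSO,PSO}

SC:no TSO:yes PSO:yes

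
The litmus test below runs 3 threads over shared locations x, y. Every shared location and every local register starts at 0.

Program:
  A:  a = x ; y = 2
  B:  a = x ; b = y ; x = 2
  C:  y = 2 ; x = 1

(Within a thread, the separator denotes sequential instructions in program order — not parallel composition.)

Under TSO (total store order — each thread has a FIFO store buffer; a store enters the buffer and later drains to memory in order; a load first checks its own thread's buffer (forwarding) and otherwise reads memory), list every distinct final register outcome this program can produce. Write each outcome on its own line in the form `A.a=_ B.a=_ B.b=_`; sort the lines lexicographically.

A.a=0 B.a=0 B.b=0
A.a=0 B.a=0 B.b=2
A.a=0 B.a=1 B.b=2
A.a=1 B.a=0 B.b=0
A.a=1 B.a=0 B.b=2
A.a=1 B.a=1 B.b=2
A.a=2 B.a=0 B.b=0
A.a=2 B.a=0 B.b=2
A.a=2 B.a=1 B.b=2

outcome vector order: (A.a,B.a,B.b)
|TSO outcomes| = 9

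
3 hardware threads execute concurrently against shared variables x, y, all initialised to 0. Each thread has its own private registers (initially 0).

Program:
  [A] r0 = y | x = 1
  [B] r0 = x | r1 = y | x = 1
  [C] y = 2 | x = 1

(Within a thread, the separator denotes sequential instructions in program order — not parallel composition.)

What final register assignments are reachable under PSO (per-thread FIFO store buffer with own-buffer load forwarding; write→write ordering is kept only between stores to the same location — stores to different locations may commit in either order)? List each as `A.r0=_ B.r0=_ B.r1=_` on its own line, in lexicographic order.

outcome vector order: (A.r0,B.r0,B.r1)
|PSO outcomes| = 8

A.r0=0 B.r0=0 B.r1=0
A.r0=0 B.r0=0 B.r1=2
A.r0=0 B.r0=1 B.r1=0
A.r0=0 B.r0=1 B.r1=2
A.r0=2 B.r0=0 B.r1=0
A.r0=2 B.r0=0 B.r1=2
A.r0=2 B.r0=1 B.r1=0
A.r0=2 B.r0=1 B.r1=2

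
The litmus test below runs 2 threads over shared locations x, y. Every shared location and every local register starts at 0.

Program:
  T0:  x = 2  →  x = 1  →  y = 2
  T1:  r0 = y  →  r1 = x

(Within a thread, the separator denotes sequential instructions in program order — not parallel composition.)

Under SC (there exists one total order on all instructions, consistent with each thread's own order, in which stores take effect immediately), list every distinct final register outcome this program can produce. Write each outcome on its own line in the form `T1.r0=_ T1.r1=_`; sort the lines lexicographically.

outcome vector order: (T1.r0,T1.r1)
|SC outcomes| = 4

T1.r0=0 T1.r1=0
T1.r0=0 T1.r1=1
T1.r0=0 T1.r1=2
T1.r0=2 T1.r1=1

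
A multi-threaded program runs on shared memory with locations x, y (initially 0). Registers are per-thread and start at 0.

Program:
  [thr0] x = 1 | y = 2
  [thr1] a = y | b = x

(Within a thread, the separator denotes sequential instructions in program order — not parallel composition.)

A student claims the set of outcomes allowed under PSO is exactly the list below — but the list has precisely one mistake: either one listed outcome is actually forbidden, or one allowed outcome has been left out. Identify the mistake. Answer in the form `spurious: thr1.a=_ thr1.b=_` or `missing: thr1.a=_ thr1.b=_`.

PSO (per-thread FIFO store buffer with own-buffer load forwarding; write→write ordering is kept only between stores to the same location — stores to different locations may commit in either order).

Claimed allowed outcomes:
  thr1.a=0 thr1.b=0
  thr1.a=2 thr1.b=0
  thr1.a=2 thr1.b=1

missing: thr1.a=0 thr1.b=1

outcome vector order: (thr1.a,thr1.b)
[PSO] allowed = {(0,0); (0,1); (2,0); (2,1)}
PSO∖claimed = {(0,1)}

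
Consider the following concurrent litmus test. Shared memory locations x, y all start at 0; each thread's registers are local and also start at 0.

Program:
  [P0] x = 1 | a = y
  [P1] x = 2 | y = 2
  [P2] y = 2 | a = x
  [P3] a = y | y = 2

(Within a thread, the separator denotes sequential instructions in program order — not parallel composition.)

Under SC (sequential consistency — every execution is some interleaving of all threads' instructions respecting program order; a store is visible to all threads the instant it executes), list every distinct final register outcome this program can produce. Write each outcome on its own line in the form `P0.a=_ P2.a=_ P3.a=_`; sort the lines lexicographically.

P0.a=0 P2.a=1 P3.a=0
P0.a=0 P2.a=1 P3.a=2
P0.a=0 P2.a=2 P3.a=0
P0.a=0 P2.a=2 P3.a=2
P0.a=2 P2.a=0 P3.a=0
P0.a=2 P2.a=0 P3.a=2
P0.a=2 P2.a=1 P3.a=0
P0.a=2 P2.a=1 P3.a=2
P0.a=2 P2.a=2 P3.a=0
P0.a=2 P2.a=2 P3.a=2

outcome vector order: (P0.a,P2.a,P3.a)
|SC outcomes| = 10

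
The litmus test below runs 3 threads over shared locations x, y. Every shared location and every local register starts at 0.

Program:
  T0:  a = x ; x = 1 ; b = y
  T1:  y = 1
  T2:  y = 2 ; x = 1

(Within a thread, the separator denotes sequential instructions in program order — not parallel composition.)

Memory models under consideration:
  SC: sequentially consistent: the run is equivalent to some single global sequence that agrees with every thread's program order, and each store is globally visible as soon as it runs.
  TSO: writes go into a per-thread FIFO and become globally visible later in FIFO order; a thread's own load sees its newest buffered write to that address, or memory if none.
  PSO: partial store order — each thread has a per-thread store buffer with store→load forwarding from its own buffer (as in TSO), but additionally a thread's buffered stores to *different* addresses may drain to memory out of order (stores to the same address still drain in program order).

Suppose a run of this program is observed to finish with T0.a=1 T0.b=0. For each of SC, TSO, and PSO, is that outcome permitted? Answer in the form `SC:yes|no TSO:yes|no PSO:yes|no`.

outcome vector order: (T0.a,T0.b)
[SC] allowed = {(0,0) (0,1) (0,2) (1,1) (1,2)}
[TSO] allowed = {(0,0) (0,1) (0,2) (1,1) (1,2)}
[PSO] allowed = {(0,0) (0,1) (0,2) (1,0) (1,1) (1,2)}
target (1,0) ∈ {PSO}

SC:no TSO:no PSO:yes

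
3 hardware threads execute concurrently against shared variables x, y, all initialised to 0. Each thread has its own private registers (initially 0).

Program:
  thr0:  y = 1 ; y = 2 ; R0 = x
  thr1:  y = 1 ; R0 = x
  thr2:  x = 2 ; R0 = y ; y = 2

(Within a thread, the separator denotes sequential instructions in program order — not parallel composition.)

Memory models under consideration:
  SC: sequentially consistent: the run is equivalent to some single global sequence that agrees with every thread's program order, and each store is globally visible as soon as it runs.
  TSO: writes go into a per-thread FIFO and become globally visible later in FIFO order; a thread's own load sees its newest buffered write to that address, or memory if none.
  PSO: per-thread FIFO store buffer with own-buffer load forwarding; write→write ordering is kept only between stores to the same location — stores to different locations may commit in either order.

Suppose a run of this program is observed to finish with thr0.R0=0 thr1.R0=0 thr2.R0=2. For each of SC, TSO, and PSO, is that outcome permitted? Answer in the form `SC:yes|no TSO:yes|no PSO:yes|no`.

outcome vector order: (thr0.R0,thr1.R0,thr2.R0)
SC: 9 outcomes — {(0,0,1) (0,0,2) (0,2,1) (0,2,2) (2,0,1) (2,0,2) (2,2,0) (2,2,1) (2,2,2)}
TSO: 12 outcomes — {(0,0,0) (0,0,1) (0,0,2) (0,2,0) (0,2,1) (0,2,2) (2,0,0) (2,0,1) (2,0,2) (2,2,0) (2,2,1) (2,2,2)}
PSO: 12 outcomes — {(0,0,0) (0,0,1) (0,0,2) (0,2,0) (0,2,1) (0,2,2) (2,0,0) (2,0,1) (2,0,2) (2,2,0) (2,2,1) (2,2,2)}
target (0,0,2) ∈ {SC,TSO,PSO}

SC:yes TSO:yes PSO:yes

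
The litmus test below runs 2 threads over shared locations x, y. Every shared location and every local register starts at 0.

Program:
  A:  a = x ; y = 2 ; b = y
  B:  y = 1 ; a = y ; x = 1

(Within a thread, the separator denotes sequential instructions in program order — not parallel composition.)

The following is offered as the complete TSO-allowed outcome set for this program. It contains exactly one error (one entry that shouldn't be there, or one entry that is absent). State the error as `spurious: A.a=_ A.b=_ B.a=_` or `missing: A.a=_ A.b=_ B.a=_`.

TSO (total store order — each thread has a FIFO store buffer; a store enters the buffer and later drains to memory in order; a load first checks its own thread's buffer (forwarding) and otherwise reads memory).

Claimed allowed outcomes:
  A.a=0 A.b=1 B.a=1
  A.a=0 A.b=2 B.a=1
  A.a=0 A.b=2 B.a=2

outcome vector order: (A.a,A.b,B.a)
[TSO] allowed = {(0,1,1), (0,2,1), (0,2,2), (1,2,1)}
TSO∖claimed = {(1,2,1)}

missing: A.a=1 A.b=2 B.a=1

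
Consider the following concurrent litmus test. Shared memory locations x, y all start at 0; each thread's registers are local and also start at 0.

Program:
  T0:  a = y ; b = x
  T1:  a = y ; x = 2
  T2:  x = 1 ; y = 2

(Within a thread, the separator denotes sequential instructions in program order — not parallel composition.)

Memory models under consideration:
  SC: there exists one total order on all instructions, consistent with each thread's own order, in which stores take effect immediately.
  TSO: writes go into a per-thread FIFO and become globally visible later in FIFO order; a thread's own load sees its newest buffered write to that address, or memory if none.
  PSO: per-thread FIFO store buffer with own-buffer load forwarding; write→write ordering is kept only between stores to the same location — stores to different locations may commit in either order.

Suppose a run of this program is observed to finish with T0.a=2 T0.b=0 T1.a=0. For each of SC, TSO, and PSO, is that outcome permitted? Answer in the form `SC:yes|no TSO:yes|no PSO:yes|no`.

SC:no TSO:no PSO:yes

outcome vector order: (T0.a,T0.b,T1.a)
SC: 10 outcomes — {000 002 010 012 020 022 210 212 220 222}
TSO: 10 outcomes — {000 002 010 012 020 022 210 212 220 222}
PSO: 12 outcomes — {000 002 010 012 020 022 200 202 210 212 220 222}
target 200 ∈ {PSO}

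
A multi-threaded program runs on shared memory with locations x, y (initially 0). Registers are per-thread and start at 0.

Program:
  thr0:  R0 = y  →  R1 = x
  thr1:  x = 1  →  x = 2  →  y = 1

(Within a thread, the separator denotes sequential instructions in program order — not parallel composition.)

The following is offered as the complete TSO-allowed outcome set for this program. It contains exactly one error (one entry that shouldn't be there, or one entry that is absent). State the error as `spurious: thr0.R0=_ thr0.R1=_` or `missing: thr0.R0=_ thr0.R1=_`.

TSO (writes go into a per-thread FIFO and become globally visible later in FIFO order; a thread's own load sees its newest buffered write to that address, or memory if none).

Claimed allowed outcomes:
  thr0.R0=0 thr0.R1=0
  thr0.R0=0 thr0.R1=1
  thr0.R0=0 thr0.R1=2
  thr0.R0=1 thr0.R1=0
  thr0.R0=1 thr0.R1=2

spurious: thr0.R0=1 thr0.R1=0

outcome vector order: (thr0.R0,thr0.R1)
TSO: 4 outcomes — {<0 0> <0 1> <0 2> <1 2>}
claimed∖TSO = {<1 0>}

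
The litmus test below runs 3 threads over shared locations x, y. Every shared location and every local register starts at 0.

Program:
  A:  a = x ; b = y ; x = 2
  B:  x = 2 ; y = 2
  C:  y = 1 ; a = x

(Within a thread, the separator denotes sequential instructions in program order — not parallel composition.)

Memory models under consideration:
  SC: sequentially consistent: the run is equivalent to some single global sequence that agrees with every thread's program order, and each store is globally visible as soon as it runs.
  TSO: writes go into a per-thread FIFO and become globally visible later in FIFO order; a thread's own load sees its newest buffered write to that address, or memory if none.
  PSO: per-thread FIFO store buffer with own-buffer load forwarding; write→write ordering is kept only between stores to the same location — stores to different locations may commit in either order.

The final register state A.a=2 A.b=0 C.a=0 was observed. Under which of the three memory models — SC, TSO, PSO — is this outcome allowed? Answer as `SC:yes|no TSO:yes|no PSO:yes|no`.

outcome vector order: (A.a,A.b,C.a)
SC (11): 0/0/0, 0/0/2, 0/1/0, 0/1/2, 0/2/0, 0/2/2, 2/0/2, 2/1/0, 2/1/2, 2/2/0, 2/2/2
TSO (12): 0/0/0, 0/0/2, 0/1/0, 0/1/2, 0/2/0, 0/2/2, 2/0/0, 2/0/2, 2/1/0, 2/1/2, 2/2/0, 2/2/2
PSO (12): 0/0/0, 0/0/2, 0/1/0, 0/1/2, 0/2/0, 0/2/2, 2/0/0, 2/0/2, 2/1/0, 2/1/2, 2/2/0, 2/2/2
target 2/0/0 ∈ {TSO,PSO}

SC:no TSO:yes PSO:yes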